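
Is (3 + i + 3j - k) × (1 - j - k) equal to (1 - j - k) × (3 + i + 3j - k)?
No: pq = 5 - 3i + j - 5k ≠ 5 + 5i - j - 3k = qp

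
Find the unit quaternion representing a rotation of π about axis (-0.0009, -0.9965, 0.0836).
-0.0009i - 0.9965j + 0.0836k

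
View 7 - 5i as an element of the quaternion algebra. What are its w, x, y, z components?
7 - 5i + 0j + 0k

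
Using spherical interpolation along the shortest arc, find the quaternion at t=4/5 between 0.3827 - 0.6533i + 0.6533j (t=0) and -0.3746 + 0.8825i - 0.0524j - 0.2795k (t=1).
0.3925 - 0.8708i + 0.1853j + 0.2308k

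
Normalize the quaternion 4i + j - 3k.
0.7845i + 0.1961j - 0.5883k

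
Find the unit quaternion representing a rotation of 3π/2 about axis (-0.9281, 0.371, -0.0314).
-0.7071 - 0.6563i + 0.2623j - 0.0222k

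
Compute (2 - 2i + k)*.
2 + 2i - k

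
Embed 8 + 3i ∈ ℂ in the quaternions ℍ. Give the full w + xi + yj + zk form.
8 + 3i + 0j + 0k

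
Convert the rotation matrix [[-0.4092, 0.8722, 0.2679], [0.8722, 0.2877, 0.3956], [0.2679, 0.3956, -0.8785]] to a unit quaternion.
0.5435i + 0.8024j + 0.2465k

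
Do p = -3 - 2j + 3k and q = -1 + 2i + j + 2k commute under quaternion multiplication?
No: pq = -1 - 13i + 5j - 5k ≠ -1 + i - 7j - 13k = qp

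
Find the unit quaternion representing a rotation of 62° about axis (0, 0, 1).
0.8572 + 0.515k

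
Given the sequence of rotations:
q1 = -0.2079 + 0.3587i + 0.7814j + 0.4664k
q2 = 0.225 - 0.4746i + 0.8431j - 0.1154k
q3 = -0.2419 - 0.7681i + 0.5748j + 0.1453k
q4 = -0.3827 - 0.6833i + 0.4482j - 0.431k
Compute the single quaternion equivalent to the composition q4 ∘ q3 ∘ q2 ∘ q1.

q2 · q1 = -0.4815 + 0.6628i + 0.1805j - 0.5443k
q3 · q2 · q1 = 0.6009 - 0.1296i - 0.6422j - 0.4579k
q4 · q3 · q2 · q1 = -0.228 - 0.843i + 0.2581j + 0.4132k
-0.228 - 0.843i + 0.2581j + 0.4132k


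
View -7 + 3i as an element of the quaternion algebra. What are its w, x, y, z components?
-7 + 3i + 0j + 0k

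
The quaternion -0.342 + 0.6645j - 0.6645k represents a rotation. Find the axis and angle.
axis = (0, √2/2, -√2/2), θ = 220°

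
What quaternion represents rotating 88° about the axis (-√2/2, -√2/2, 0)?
0.7193 - 0.4912i - 0.4912j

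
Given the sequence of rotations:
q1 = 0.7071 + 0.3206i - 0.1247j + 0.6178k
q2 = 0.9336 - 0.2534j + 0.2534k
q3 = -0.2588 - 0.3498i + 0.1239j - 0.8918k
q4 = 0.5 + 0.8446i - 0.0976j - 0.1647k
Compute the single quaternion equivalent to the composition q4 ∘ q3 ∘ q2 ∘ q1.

q2 · q1 = 0.472 + 0.1744i - 0.2144j + 0.8372k
q3 · q2 · q1 = 0.712 - 0.2977i + 0.2513j - 0.5842k
q4 · q3 · q2 · q1 = 0.5357 + 0.5509i + 0.5986j - 0.2262k
0.5357 + 0.5509i + 0.5986j - 0.2262k


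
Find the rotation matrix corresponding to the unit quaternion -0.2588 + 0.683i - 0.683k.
[[0.067, -0.3535, -0.933], [0.3535, -0.866, 0.3535], [-0.933, -0.3535, 0.067]]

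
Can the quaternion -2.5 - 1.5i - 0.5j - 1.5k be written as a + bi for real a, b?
No. The quaternion -2.5 - 1.5i - 0.5j - 1.5k has j-coefficient y = -0.5 and k-coefficient z = -1.5, not both zero, so it does not lie in the complex subalgebra spanned by 1 and i.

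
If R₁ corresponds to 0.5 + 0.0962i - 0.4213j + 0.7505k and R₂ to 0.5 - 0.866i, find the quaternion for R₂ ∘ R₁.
0.3333 - 0.3849i + 0.4393j + 0.7401k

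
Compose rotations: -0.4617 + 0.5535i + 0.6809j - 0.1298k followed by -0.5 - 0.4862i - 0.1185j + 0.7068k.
0.6724 - 0.5182i + 0.0424j - 0.5269k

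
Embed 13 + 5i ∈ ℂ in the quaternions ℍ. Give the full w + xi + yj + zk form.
13 + 5i + 0j + 0k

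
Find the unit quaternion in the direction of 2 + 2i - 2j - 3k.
0.4364 + 0.4364i - 0.4364j - 0.6547k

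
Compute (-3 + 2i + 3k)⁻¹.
-0.1364 - 0.0909i - 0.1364k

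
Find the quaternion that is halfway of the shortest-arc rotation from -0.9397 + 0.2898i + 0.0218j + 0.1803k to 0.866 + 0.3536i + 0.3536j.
-0.9782 - 0.0346i - 0.1798j + 0.0977k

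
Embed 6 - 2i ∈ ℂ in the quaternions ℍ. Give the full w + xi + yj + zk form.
6 - 2i + 0j + 0k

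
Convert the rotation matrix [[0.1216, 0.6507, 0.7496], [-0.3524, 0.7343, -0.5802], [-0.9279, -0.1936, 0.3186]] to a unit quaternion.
0.7373 + 0.1311i + 0.5688j - 0.3401k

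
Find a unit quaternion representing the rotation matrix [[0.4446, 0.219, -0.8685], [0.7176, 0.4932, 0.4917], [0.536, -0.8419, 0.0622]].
0.7071 - 0.4715i - 0.4966j + 0.1763k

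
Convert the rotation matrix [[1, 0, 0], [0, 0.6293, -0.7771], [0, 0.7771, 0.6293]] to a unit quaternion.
0.9026 + 0.4305i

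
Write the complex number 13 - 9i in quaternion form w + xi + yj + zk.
13 - 9i + 0j + 0k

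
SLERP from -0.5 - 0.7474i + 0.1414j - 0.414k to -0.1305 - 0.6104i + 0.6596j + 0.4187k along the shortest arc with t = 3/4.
-0.261 - 0.7333i + 0.5883j + 0.2192k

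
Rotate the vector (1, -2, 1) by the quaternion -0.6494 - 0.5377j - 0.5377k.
(1.939, 0.433, -1.433)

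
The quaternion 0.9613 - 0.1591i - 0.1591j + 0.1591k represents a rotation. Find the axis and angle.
axis = (-√3/3, -√3/3, √3/3), θ = 32°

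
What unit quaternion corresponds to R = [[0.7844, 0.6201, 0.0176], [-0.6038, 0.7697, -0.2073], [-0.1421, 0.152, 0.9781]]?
0.9397 + 0.0956i + 0.0425j - 0.3256k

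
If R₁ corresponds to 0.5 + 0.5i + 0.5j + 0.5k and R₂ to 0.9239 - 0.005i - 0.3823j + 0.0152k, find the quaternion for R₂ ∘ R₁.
0.648 + 0.2607i + 0.2809j + 0.6582k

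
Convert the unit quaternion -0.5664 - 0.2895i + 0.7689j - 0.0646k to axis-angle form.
axis = (-0.3513, 0.933, -0.0784), θ = 249°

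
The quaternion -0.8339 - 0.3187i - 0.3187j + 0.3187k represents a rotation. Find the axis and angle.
axis = (-√3/3, -√3/3, √3/3), θ = 293°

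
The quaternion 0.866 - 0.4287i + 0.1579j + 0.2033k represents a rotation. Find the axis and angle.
axis = (-0.8573, 0.3158, 0.4066), θ = π/3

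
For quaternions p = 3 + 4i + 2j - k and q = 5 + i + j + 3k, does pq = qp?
No: pq = 12 + 30i + 6k ≠ 12 + 16i + 26j + 2k = qp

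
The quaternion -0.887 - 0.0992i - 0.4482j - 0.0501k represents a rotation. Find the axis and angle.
axis = (-0.2148, -0.9706, -0.1085), θ = 305°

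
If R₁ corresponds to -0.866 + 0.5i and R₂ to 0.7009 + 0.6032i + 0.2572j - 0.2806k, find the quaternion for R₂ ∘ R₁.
-0.9086 - 0.1719i - 0.363j + 0.1144k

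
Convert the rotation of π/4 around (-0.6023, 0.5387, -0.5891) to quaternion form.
0.9239 - 0.2305i + 0.2062j - 0.2254k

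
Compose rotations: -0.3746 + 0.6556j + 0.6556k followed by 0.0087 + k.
-0.6589 - 0.6556i + 0.0057j - 0.3689k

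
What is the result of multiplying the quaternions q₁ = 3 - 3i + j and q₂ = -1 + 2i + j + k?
2 + 10i + 5j - 2k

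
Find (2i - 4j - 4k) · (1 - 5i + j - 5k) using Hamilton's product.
-6 + 26i + 26j - 22k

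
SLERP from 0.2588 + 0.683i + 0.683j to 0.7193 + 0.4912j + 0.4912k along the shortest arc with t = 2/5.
0.5097 + 0.4607i + 0.6896j + 0.2289k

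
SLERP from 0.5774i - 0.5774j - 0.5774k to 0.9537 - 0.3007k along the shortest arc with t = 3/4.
0.8387 + 0.2005i - 0.2005j - 0.465k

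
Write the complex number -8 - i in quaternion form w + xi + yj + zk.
-8 - i + 0j + 0k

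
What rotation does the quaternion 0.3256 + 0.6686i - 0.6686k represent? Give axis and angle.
axis = (√2/2, 0, -√2/2), θ = 142°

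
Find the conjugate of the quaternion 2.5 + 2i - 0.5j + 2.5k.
2.5 - 2i + 0.5j - 2.5k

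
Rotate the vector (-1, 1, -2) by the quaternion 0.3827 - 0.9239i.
(-1, -2.121, 0.707)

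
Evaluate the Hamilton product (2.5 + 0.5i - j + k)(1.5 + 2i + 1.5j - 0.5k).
4.75 + 4.75i + 4.5j + 3k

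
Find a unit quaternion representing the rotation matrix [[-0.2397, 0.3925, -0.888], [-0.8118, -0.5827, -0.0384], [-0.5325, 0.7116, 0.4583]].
-0.3987 - 0.4703i + 0.2229j + 0.7551k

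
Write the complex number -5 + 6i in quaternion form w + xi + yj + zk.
-5 + 6i + 0j + 0k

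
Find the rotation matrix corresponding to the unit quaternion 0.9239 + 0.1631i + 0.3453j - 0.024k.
[[0.7604, 0.157, 0.6302], [0.0683, 0.9456, -0.318], [-0.6459, 0.2848, 0.7083]]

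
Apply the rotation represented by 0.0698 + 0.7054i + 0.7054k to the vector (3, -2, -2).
(-1.779, 2.473, 2.779)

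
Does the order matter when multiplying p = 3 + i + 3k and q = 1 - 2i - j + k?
Yes: pq = 2 - 2i - 10j + 5k ≠ 2 - 8i + 4j + 7k = qp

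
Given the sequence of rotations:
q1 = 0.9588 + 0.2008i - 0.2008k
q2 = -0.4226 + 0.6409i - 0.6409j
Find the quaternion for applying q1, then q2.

q2 · q1 = -0.5339 + 0.6583i - 0.4858j + 0.2136k
-0.5339 + 0.6583i - 0.4858j + 0.2136k


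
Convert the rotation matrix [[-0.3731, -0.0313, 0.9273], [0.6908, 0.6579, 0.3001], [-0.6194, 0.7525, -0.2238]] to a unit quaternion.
0.515 + 0.2196i + 0.7508j + 0.3505k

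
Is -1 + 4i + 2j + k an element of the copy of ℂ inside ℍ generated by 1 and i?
No. The quaternion -1 + 4i + 2j + k has j-coefficient y = 2 and k-coefficient z = 1, not both zero, so it does not lie in the complex subalgebra spanned by 1 and i.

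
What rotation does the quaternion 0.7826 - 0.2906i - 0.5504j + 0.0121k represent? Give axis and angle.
axis = (-0.4668, -0.8841, 0.0194), θ = 77°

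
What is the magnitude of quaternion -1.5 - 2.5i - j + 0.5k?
3.122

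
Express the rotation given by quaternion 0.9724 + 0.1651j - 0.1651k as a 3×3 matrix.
[[0.891, 0.3211, 0.3211], [-0.3211, 0.9455, -0.0545], [-0.3211, -0.0545, 0.9455]]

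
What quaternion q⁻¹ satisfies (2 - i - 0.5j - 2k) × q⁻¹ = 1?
0.2162 + 0.1081i + 0.0541j + 0.2162k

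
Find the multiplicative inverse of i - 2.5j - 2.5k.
-0.0741i + 0.1852j + 0.1852k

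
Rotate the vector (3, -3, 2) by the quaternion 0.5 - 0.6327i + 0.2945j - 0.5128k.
(2.368, -1.015, 3.919)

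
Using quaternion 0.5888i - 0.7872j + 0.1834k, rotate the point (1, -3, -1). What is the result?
(2.258, -1.356, 2.015)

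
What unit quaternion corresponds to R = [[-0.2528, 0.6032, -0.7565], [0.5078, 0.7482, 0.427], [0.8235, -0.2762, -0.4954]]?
-0.5 + 0.3516i + 0.79j + 0.0477k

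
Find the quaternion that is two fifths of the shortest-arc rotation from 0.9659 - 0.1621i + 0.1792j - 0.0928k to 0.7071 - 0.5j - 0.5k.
0.947 - 0.1059i - 0.1064j - 0.2841k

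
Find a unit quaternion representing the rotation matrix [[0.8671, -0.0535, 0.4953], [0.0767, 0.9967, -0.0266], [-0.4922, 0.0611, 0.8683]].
0.9659 + 0.0227i + 0.2556j + 0.0337k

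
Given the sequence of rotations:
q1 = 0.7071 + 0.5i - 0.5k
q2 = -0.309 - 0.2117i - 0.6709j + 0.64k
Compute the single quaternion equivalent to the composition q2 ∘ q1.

q2 · q1 = 0.2074 + 0.0313i - 0.2602j + 0.9425k
0.2074 + 0.0313i - 0.2602j + 0.9425k


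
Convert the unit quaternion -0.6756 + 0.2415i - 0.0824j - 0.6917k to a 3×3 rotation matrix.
[[0.0295, -0.9744, -0.2228], [0.8948, -0.0735, 0.4403], [-0.4454, -0.2123, 0.8698]]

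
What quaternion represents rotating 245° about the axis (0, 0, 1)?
-0.5373 + 0.8434k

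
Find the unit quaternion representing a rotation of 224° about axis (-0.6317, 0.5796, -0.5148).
-0.3746 - 0.5857i + 0.5374j - 0.4773k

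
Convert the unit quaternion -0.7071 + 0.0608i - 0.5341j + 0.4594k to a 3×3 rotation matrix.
[[0.0074, 0.5847, 0.8112], [-0.7146, 0.5705, -0.4047], [-0.6995, -0.5767, 0.4221]]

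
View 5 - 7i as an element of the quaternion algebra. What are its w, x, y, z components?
5 - 7i + 0j + 0k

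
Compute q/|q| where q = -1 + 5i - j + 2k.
-0.1796 + 0.898i - 0.1796j + 0.3592k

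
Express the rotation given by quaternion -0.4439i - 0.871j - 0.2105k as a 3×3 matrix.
[[-0.6059, 0.7733, 0.1869], [0.7733, 0.5173, 0.3667], [0.1869, 0.3667, -0.9114]]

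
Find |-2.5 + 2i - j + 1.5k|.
3.674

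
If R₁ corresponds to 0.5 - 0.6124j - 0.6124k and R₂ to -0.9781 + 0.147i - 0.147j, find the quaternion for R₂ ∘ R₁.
-0.5791 + 0.1635i + 0.6155j + 0.509k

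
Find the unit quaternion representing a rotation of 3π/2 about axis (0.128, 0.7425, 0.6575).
-0.7071 + 0.0905i + 0.525j + 0.4649k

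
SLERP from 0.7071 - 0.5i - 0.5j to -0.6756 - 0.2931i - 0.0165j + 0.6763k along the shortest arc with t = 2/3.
0.8263 + 0.0156i - 0.1997j - 0.5263k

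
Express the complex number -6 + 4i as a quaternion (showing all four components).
-6 + 4i + 0j + 0k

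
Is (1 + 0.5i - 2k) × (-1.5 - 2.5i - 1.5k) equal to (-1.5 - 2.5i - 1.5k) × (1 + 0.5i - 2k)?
No: pq = -3.25 - 3.25i + 5.75j + 1.5k ≠ -3.25 - 3.25i - 5.75j + 1.5k = qp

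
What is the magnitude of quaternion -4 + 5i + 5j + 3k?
√75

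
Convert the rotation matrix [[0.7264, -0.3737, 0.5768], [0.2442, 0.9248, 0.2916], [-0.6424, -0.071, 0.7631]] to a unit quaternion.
0.9239 - 0.0981i + 0.3299j + 0.1672k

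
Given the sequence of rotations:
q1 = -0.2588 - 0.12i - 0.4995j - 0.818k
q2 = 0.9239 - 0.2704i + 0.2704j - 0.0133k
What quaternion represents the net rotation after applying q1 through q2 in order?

q2 · q1 = -0.1474 - 0.2687i - 0.7511j - 0.5848k
-0.1474 - 0.2687i - 0.7511j - 0.5848k


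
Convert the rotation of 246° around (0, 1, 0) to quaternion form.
-0.5446 + 0.8387j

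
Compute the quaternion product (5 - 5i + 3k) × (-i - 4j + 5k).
-20 + 7i + 2j + 45k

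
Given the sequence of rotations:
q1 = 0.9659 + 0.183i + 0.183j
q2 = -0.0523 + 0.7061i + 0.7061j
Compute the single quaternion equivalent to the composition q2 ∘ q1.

q2 · q1 = -0.3089 + 0.6725i + 0.6725j
-0.3089 + 0.6725i + 0.6725j


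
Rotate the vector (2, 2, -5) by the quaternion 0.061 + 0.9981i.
(2, -1.376, 5.206)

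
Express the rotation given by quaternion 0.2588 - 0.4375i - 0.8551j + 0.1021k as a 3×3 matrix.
[[-0.4832, 0.6954, -0.5319], [0.8011, 0.5963, 0.0518], [0.3533, -0.4011, -0.8452]]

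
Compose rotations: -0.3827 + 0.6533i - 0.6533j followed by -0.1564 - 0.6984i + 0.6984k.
0.5161 + 0.6214i + 0.5584j + 0.189k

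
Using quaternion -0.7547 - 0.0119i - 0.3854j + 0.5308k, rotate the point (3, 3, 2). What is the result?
(3.988, -1.922, -1.551)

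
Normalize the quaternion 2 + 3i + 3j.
0.4264 + 0.6396i + 0.6396j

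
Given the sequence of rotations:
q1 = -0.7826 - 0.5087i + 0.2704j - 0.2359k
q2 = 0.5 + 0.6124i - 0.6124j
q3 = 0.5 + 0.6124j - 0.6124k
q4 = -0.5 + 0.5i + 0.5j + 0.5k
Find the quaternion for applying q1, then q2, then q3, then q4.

q2 · q1 = 0.0858 - 0.5891i + 0.7589j - 0.2639k
q3 · q2 · q1 = -0.5835 + 0.0086i + 0.7928j + 0.1763k
q4 · q3 · q2 · q1 = -0.1971 - 0.6043i - 0.772j + 0.0122k
-0.1971 - 0.6043i - 0.772j + 0.0122k


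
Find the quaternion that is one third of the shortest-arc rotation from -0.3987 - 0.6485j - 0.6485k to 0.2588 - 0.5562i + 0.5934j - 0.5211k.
-0.4466 + 0.2565i - 0.8059j - 0.292k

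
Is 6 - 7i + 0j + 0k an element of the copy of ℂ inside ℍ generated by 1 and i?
Yes. The quaternion 6 - 7i has j- and k-coefficients y = z = 0, so it lies in the complex subalgebra spanned by 1 and i.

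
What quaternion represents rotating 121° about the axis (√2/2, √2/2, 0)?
0.4924 + 0.6154i + 0.6154j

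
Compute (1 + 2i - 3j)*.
1 - 2i + 3j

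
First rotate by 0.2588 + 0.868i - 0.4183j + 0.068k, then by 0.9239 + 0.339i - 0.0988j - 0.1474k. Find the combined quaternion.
-0.0865 + 0.8213i - 0.563j - 0.0314k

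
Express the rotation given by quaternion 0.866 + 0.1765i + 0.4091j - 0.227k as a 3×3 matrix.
[[0.5622, 0.5376, 0.6284], [-0.2488, 0.8346, -0.4914], [-0.7887, 0.12, 0.603]]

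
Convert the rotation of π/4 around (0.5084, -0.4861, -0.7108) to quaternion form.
0.9239 + 0.1946i - 0.186j - 0.272k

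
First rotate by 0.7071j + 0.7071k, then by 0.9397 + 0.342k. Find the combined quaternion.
-0.2418 - 0.2418i + 0.6645j + 0.6645k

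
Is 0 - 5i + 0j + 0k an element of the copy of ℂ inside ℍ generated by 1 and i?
Yes. The quaternion -5i has j- and k-coefficients y = z = 0, so it lies in the complex subalgebra spanned by 1 and i.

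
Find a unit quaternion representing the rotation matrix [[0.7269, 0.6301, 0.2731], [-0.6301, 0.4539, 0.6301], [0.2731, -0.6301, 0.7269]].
0.8526 - 0.3695i - 0.3695k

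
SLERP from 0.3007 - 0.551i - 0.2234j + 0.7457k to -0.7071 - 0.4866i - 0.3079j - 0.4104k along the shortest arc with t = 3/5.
0.6932 + 0.0707i + 0.1119j + 0.7085k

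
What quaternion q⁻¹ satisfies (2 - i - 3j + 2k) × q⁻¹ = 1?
0.1111 + 0.0556i + 0.1667j - 0.1111k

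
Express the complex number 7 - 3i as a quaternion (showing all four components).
7 - 3i + 0j + 0k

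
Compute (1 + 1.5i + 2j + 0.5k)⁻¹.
0.1333 - 0.2i - 0.2667j - 0.0667k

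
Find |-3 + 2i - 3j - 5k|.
√47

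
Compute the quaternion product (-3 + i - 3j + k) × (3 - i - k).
-7 + 9i - 9j + 3k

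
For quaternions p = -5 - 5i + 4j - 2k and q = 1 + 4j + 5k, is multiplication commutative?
No: pq = -11 + 23i + 9j - 47k ≠ -11 - 33i - 41j - 7k = qp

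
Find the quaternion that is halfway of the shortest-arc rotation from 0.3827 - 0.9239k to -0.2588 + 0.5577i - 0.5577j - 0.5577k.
0.0736 + 0.3314i - 0.3314j - 0.8803k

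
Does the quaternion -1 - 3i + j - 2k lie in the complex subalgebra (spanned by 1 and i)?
No. The quaternion -1 - 3i + j - 2k has j-coefficient y = 1 and k-coefficient z = -2, not both zero, so it does not lie in the complex subalgebra spanned by 1 and i.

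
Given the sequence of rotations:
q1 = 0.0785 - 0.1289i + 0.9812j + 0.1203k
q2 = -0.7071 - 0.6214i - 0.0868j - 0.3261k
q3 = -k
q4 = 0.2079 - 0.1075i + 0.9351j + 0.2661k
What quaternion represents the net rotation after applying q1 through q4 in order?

q2 · q1 = -0.0112 + 0.3519i - 0.5838j - 0.7316k
q3 · q2 · q1 = -0.7316 - 0.5838i - 0.3519j + 0.0112k
q4 · q3 · q2 · q1 = 0.1112 + 0.0614i - 0.9114j + 0.3914k
0.1112 + 0.0614i - 0.9114j + 0.3914k


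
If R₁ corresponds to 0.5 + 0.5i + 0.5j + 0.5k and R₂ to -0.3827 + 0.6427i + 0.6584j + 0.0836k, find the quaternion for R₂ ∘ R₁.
-0.8837 + 0.4174i - 0.1417j - 0.1574k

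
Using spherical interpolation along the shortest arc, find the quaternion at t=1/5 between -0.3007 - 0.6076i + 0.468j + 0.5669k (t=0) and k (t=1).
-0.2553 - 0.5158i + 0.3973j + 0.7148k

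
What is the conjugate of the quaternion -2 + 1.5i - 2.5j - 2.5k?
-2 - 1.5i + 2.5j + 2.5k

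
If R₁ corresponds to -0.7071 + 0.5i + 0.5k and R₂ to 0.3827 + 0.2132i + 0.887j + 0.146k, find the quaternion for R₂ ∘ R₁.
-0.4502 + 0.4841i - 0.6608j - 0.3554k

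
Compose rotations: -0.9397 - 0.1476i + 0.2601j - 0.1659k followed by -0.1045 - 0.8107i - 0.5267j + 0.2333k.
0.1542 + 0.8039i + 0.2988j - 0.4905k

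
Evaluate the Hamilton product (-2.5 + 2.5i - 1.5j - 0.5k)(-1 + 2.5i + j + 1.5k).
-1.5 - 10.5i - 6j + 3k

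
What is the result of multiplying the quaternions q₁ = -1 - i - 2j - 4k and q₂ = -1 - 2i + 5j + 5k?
29 + 13i + 10j - 10k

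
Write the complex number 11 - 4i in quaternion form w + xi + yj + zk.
11 - 4i + 0j + 0k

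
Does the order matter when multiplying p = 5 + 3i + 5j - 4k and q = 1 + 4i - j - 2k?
Yes: pq = -10 + 9i - 10j - 37k ≠ -10 + 37i + 10j + 9k = qp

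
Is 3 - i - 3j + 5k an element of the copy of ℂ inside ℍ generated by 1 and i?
No. The quaternion 3 - i - 3j + 5k has j-coefficient y = -3 and k-coefficient z = 5, not both zero, so it does not lie in the complex subalgebra spanned by 1 and i.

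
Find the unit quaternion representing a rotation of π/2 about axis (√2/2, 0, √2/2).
0.7071 + 0.5i + 0.5k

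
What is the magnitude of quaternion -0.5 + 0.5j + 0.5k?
0.866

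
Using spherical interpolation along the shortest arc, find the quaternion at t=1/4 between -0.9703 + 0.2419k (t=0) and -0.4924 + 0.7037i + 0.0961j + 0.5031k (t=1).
-0.9187 + 0.2021i + 0.0276j + 0.3383k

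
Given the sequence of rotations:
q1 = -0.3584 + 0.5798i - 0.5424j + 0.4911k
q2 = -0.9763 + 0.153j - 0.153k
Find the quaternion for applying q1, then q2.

q2 · q1 = 0.508 - 0.5739i + 0.386j - 0.5133k
0.508 - 0.5739i + 0.386j - 0.5133k


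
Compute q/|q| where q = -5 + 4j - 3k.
-0.7071 + 0.5657j - 0.4243k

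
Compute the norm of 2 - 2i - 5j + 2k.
√37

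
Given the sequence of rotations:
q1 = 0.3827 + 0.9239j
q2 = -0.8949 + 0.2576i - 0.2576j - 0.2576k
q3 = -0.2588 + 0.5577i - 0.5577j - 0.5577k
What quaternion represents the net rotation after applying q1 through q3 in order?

q2 · q1 = -0.1045 + 0.3366i - 0.9254j + 0.1394k
q3 · q2 · q1 = -0.599 - 0.7392i + 0.0323j - 0.3062k
-0.599 - 0.7392i + 0.0323j - 0.3062k


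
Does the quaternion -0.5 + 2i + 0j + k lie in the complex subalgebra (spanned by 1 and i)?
No. The quaternion -0.5 + 2i + k has j-coefficient y = 0 and k-coefficient z = 1, not both zero, so it does not lie in the complex subalgebra spanned by 1 and i.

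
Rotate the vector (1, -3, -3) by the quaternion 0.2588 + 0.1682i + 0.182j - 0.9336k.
(-1.783, 3.258, -2.281)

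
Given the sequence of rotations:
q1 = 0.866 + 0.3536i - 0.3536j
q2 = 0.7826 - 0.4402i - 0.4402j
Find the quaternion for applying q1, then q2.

q2 · q1 = 0.6777 - 0.1045i - 0.6579j + 0.3113k
0.6777 - 0.1045i - 0.6579j + 0.3113k


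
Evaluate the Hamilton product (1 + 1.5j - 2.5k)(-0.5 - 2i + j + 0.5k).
-0.75 + 1.25i + 5.25j + 4.75k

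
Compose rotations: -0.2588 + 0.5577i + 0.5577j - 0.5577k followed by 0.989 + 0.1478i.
-0.3384 + 0.5133i + 0.634j - 0.4691k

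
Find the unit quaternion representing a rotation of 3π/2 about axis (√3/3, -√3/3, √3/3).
-0.7071 + 0.4082i - 0.4082j + 0.4082k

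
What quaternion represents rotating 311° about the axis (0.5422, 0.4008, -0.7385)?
-0.91 + 0.2248i + 0.1662j - 0.3063k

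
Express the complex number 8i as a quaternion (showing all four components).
0 + 8i + 0j + 0k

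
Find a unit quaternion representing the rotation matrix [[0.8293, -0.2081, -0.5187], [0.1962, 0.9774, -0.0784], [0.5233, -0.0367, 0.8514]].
0.9563 + 0.0109i - 0.2724j + 0.1057k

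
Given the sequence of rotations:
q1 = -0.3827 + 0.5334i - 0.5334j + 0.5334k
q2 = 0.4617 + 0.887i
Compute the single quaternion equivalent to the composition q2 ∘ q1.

q2 · q1 = -0.6498 - 0.0932i - 0.7194j - 0.2269k
-0.6498 - 0.0932i - 0.7194j - 0.2269k


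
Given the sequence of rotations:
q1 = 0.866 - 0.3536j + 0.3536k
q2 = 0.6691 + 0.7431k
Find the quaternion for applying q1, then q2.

q2 · q1 = 0.3167 + 0.2628i - 0.2366j + 0.8801k
0.3167 + 0.2628i - 0.2366j + 0.8801k


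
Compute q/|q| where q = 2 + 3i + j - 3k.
0.417 + 0.6255i + 0.2085j - 0.6255k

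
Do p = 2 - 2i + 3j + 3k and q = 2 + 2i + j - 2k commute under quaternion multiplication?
No: pq = 11 - 9i + 10j - 6k ≠ 11 + 9i + 6j + 10k = qp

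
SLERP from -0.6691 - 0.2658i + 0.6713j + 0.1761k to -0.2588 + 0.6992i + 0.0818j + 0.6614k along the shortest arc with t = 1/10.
-0.6842 - 0.1575i + 0.6611j + 0.2646k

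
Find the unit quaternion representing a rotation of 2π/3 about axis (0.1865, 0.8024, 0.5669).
0.5 + 0.1615i + 0.6949j + 0.4909k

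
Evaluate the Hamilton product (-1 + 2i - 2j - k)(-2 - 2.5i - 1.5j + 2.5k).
6.5 - 8i + 3j - 8.5k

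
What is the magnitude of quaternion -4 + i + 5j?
√42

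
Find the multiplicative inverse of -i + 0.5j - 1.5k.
0.2857i - 0.1429j + 0.4286k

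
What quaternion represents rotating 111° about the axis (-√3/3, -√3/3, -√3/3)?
0.5664 - 0.4758i - 0.4758j - 0.4758k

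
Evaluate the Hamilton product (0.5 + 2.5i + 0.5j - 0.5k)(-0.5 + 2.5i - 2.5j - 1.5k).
-6 - 2i + j - 8k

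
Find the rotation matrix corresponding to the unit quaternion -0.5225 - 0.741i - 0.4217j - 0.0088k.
[[0.6442, 0.6158, 0.4537], [0.6342, -0.0983, -0.7669], [-0.4276, 0.7818, -0.4538]]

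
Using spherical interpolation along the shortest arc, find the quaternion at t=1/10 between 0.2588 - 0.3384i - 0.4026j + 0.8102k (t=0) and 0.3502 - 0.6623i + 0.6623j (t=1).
0.3071 - 0.4326i - 0.2944j + 0.7949k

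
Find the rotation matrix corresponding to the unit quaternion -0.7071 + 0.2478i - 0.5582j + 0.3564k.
[[0.1228, 0.2274, 0.966], [-0.7807, 0.6231, -0.0474], [-0.6128, -0.7483, 0.254]]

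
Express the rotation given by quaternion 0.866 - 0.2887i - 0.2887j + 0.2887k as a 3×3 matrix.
[[0.6666, -0.3333, -0.6667], [0.6667, 0.6666, 0.3333], [0.3333, -0.6667, 0.6666]]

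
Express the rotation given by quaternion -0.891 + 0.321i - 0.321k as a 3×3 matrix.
[[0.7939, -0.572, -0.2061], [0.572, 0.5878, 0.572], [-0.2061, -0.572, 0.7939]]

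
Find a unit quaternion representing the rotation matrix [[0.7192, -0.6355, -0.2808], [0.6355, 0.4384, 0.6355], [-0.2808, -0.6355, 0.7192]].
0.8481 - 0.3747i + 0.3747k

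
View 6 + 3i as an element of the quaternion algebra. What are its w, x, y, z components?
6 + 3i + 0j + 0k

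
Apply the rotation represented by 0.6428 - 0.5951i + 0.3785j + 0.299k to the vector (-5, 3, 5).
(-4.524, 5.626, 2.622)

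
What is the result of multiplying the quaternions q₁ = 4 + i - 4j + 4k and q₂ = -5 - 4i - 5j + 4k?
-52 - 17i - 20j - 25k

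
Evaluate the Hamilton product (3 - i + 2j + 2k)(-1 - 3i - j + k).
-6 - 4i - 10j + 8k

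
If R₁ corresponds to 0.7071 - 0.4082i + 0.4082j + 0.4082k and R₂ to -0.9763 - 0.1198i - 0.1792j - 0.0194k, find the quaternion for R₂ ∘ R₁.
-0.6582 + 0.2486i - 0.4684j - 0.5343k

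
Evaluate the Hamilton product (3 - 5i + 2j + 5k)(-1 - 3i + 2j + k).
-27 - 12i - 6j - 6k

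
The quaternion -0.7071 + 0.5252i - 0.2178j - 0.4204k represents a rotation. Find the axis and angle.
axis = (0.7427, -0.308, -0.5945), θ = 3π/2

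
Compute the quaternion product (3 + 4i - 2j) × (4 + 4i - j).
-6 + 28i - 11j + 4k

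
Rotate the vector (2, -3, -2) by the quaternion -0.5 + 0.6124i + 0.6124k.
(-2.837, -0.949, 2.837)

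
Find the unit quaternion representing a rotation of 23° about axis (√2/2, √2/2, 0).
0.9799 + 0.141i + 0.141j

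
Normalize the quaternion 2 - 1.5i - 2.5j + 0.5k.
0.5601 - 0.4201i - 0.7001j + 0.14k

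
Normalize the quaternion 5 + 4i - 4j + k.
0.6565 + 0.5252i - 0.5252j + 0.1313k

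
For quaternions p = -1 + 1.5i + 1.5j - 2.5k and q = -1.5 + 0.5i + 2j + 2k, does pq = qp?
No: pq = 2.75 + 5.25i - 8.5j + 4k ≠ 2.75 - 10.75i - 0.5k = qp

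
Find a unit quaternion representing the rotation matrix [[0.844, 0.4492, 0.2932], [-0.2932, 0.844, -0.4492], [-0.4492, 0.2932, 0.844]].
0.9397 + 0.1975i + 0.1975j - 0.1975k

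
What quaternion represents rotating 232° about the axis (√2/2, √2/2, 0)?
-0.4384 + 0.6355i + 0.6355j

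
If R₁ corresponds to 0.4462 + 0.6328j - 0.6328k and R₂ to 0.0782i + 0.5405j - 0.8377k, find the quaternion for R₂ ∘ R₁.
-0.8721 + 0.223i + 0.2907j - 0.3243k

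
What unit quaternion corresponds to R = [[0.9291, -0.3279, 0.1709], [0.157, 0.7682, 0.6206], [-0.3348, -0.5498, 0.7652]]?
0.9304 - 0.3145i + 0.1359j + 0.1303k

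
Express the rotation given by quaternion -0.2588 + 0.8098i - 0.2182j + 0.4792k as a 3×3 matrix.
[[0.4455, -0.1054, 0.8891], [-0.6014, -0.7708, 0.21], [0.6632, -0.6283, -0.4068]]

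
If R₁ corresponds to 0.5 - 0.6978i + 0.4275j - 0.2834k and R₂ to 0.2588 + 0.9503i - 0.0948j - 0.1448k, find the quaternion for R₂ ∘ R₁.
0.792 + 0.3833i + 0.4336j + 0.1944k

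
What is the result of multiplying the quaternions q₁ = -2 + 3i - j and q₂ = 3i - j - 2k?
-10 - 4i + 8j + 4k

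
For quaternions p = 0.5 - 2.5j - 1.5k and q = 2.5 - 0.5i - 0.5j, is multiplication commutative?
No: pq = -i - 5.75j - 5k ≠ 0.5i - 7.25j - 2.5k = qp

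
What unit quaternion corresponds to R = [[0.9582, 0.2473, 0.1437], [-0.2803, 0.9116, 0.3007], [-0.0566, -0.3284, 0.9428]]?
0.9763 - 0.1611i + 0.0513j - 0.1351k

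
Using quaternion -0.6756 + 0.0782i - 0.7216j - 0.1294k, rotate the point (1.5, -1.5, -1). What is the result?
(-0.636, -1.631, -1.561)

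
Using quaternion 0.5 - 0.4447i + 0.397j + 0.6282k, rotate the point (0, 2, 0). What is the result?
(-1.963, -0.37, 0.108)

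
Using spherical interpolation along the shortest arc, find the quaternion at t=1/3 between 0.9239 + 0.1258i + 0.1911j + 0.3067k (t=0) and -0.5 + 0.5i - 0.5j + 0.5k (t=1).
0.9261 - 0.1134i + 0.3588j + 0.0266k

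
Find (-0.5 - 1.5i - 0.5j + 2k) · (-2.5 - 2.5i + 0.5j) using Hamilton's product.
-2.25 + 4i - 4j - 7k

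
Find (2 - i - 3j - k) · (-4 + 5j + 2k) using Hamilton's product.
9 + 3i + 24j + 3k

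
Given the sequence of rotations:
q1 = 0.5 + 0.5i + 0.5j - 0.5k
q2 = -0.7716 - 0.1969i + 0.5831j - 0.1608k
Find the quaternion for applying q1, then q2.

q2 · q1 = -0.6593 - 0.6954i - 0.2731j - 0.0846k
-0.6593 - 0.6954i - 0.2731j - 0.0846k


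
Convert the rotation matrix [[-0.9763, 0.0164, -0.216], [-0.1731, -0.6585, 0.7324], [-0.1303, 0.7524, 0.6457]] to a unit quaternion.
-0.0523 - 0.0956i + 0.4099j + 0.9056k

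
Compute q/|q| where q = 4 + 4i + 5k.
0.5298 + 0.5298i + 0.6623k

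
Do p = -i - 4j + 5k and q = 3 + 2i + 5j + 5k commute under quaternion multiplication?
No: pq = -3 - 48i + 3j + 18k ≠ -3 + 42i - 27j + 12k = qp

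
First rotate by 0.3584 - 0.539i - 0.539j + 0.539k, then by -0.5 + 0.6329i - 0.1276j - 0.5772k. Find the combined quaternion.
0.4043 + 0.1164i + 0.1937j - 0.8863k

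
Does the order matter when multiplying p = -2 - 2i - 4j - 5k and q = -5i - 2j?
Yes: pq = -18 + 29j - 16k ≠ -18 + 20i - 21j + 16k = qp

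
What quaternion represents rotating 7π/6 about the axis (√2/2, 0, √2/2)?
-0.2588 + 0.683i + 0.683k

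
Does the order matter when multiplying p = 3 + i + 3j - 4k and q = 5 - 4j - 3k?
Yes: pq = 15 - 20i + 6j - 33k ≠ 15 + 30i - 25k = qp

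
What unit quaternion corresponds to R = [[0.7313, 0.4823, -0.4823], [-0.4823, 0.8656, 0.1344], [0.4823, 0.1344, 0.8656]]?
0.9304 - 0.2592j - 0.2592k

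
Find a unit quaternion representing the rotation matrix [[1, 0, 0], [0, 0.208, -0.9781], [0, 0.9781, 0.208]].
0.7772 + 0.6293i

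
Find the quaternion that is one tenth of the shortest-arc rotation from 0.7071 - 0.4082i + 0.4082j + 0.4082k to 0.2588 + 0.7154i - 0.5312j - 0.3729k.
0.6303 - 0.4693i + 0.4468j + 0.4275k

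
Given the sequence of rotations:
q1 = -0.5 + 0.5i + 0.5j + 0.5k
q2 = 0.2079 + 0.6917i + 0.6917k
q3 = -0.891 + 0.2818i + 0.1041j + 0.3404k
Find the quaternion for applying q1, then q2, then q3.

q2 · q1 = -0.7956 - 0.5877i + 0.104j + 0.104k
q3 · q2 · q1 = 0.8283 + 0.2749i - 0.4048j - 0.273k
0.8283 + 0.2749i - 0.4048j - 0.273k


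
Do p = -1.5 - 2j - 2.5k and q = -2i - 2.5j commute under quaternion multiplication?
No: pq = -5 - 3.25i + 8.75j - 4k ≠ -5 + 9.25i - 1.25j + 4k = qp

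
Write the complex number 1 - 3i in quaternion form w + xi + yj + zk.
1 - 3i + 0j + 0k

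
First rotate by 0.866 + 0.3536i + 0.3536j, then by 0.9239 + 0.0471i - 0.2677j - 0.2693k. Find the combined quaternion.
0.8781 + 0.4627i - 0.0004j - 0.1219k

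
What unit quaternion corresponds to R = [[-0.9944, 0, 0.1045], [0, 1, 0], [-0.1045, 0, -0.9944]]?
0.0523 + 0.9986j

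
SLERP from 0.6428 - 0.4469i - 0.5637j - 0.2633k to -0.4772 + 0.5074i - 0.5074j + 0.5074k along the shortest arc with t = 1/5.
0.6837 - 0.5198i - 0.3655j - 0.3589k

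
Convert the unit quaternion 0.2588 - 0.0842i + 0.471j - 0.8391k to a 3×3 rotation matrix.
[[-0.8519, 0.355, 0.3851], [-0.5136, -0.4224, -0.7469], [-0.1025, -0.834, 0.5421]]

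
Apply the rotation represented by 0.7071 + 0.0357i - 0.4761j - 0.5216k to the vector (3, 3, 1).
(1.408, -0.509, 4.094)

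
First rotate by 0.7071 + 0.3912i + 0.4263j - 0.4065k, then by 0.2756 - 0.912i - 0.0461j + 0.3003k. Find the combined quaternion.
0.6934 - 0.6463i - 0.1684j - 0.2704k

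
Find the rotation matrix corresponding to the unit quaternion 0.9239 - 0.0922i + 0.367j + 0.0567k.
[[0.7242, -0.1724, 0.6677], [0.0371, 0.9766, 0.212], [-0.6886, -0.1287, 0.7136]]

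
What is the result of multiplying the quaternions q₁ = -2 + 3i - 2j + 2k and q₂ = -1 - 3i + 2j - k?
17 + i - 5j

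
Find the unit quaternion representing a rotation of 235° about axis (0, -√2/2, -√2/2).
-0.4617 - 0.6272j - 0.6272k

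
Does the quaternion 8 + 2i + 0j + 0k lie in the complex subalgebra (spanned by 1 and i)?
Yes. The quaternion 8 + 2i has j- and k-coefficients y = z = 0, so it lies in the complex subalgebra spanned by 1 and i.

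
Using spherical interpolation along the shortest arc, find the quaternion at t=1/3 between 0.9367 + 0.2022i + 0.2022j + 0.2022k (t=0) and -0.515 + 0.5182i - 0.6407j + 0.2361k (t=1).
0.9091 - 0.0563i + 0.4088j + 0.0569k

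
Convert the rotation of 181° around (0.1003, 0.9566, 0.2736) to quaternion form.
-0.0087 + 0.1003i + 0.9566j + 0.2736k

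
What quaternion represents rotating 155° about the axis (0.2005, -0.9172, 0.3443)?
0.2164 + 0.1957i - 0.8955j + 0.3361k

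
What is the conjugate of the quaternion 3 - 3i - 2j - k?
3 + 3i + 2j + k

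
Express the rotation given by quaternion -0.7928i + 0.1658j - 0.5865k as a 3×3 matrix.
[[0.2571, -0.2629, 0.93], [-0.2629, -0.945, -0.1945], [0.93, -0.1945, -0.312]]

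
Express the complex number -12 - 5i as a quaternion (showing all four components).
-12 - 5i + 0j + 0k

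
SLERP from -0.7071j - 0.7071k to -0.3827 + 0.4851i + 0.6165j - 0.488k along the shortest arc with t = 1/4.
0.1389 - 0.1761i - 0.8598j - 0.4588k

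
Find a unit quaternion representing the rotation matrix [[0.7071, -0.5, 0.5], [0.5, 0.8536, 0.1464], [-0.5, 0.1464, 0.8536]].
0.9239 + 0.2706j + 0.2706k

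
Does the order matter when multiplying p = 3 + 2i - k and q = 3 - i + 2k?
Yes: pq = 13 + 3i - 3j + 3k ≠ 13 + 3i + 3j + 3k = qp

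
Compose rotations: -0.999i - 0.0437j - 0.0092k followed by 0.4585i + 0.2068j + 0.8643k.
0.475 + 0.0359i - 0.8592j + 0.1866k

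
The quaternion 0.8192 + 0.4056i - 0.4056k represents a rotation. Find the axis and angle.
axis = (√2/2, 0, -√2/2), θ = 70°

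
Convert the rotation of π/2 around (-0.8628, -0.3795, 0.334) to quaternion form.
0.7071 - 0.6101i - 0.2683j + 0.2362k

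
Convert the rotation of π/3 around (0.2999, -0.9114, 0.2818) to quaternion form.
0.866 + 0.1499i - 0.4557j + 0.1409k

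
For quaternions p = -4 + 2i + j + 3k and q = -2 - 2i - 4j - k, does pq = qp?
No: pq = 19 + 15i + 10j - 8k ≠ 19 - 7i + 18j + 4k = qp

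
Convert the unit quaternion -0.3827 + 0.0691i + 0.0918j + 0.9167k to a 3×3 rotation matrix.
[[-0.6975, 0.7143, 0.0564], [-0.689, -0.6902, 0.2212], [0.197, 0.1154, 0.9736]]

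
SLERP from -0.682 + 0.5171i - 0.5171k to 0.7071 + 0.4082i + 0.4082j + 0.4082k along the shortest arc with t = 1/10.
-0.7241 + 0.4342i - 0.0497j - 0.5335k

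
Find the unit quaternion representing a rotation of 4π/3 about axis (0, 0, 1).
-0.5 + 0.866k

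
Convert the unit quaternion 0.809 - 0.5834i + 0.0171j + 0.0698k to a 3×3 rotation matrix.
[[0.9897, -0.1329, -0.0538], [0.093, 0.3095, 0.9463], [-0.1091, -0.9416, 0.3187]]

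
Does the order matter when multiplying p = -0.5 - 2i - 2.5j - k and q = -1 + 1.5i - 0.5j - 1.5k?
Yes: pq = 0.75 + 4.5i - 1.75j + 6.5k ≠ 0.75 - 2i + 7.25j - 3k = qp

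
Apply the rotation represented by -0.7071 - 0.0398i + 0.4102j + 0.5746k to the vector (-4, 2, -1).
(2.173, 3.639, -1.742)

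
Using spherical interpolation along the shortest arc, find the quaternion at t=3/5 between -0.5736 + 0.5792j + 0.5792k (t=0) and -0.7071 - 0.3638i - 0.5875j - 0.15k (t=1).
0.2335 + 0.2916i + 0.8074j + 0.4567k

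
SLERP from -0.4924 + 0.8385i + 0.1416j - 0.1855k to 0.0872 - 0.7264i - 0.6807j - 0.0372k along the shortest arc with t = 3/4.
-0.2023 + 0.7959i + 0.5703j - 0.0215k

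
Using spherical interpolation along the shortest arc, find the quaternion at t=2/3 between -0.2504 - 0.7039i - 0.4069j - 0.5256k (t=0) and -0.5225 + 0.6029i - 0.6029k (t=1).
-0.572 + 0.1702i - 0.2008j - 0.7768k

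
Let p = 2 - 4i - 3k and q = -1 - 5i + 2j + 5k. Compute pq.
-7 + 39j + 5k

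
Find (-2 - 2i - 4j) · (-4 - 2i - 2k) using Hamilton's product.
4 + 20i + 12j - 4k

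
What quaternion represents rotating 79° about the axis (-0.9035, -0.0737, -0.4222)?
0.7716 - 0.5747i - 0.0469j - 0.2686k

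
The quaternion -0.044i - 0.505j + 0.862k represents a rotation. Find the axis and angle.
axis = (-0.044, -0.505, 0.862), θ = π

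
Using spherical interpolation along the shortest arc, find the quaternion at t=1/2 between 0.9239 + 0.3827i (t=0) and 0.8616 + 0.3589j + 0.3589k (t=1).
0.9421 + 0.2019i + 0.1894j + 0.1894k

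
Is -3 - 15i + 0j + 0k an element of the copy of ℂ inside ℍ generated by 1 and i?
Yes. The quaternion -3 - 15i has j- and k-coefficients y = z = 0, so it lies in the complex subalgebra spanned by 1 and i.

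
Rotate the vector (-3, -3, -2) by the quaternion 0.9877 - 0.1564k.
(-3.78, -1.926, -2)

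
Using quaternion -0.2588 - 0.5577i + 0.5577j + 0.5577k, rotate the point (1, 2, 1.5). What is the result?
(-2.277, -0.899, 1.122)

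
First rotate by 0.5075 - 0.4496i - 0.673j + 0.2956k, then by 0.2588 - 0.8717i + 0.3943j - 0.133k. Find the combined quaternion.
0.0441 - 0.5317i + 0.3434j + 0.7729k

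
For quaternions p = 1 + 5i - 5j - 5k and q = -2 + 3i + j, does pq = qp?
No: pq = -12 - 2i - 4j + 30k ≠ -12 - 12i + 26j - 10k = qp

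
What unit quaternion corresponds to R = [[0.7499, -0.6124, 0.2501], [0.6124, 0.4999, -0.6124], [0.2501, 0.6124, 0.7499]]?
0.866 + 0.3536i + 0.3536k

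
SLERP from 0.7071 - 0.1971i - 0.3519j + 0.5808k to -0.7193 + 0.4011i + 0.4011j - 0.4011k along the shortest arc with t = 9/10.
0.7206 - 0.3818i - 0.3975j + 0.4207k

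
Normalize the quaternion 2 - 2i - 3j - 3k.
0.3922 - 0.3922i - 0.5883j - 0.5883k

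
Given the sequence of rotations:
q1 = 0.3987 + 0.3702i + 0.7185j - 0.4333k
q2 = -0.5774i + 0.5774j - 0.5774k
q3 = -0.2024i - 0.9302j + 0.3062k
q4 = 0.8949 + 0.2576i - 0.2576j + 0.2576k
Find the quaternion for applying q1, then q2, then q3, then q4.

q2 · q1 = -0.4513 - 0.0655i - 0.2337j - 0.8588k
q3 · q2 · q1 = 0.0323 + 0.9618i + 0.2259j - 0.1518k
q4 · q3 · q2 · q1 = -0.1216 + 0.8499i + 0.4807j + 0.1784k
-0.1216 + 0.8499i + 0.4807j + 0.1784k


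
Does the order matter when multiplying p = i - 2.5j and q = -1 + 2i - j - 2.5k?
Yes: pq = -4.5 + 5.25i + 5j + 4k ≠ -4.5 - 7.25i - 4k = qp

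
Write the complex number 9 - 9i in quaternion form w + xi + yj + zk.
9 - 9i + 0j + 0k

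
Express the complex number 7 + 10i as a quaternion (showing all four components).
7 + 10i + 0j + 0k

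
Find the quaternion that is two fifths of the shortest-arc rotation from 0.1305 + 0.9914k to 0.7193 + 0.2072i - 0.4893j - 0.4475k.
-0.2655 - 0.1032i + 0.2437j + 0.9271k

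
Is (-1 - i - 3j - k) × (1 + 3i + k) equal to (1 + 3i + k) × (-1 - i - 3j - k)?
No: pq = 3 - 7i - 5j + 7k ≠ 3 - i - j - 11k = qp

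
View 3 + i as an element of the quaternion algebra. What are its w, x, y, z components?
3 + i + 0j + 0k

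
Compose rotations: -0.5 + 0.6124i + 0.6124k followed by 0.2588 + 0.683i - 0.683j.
-0.5477 - 0.6013i - 0.0768j + 0.5768k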